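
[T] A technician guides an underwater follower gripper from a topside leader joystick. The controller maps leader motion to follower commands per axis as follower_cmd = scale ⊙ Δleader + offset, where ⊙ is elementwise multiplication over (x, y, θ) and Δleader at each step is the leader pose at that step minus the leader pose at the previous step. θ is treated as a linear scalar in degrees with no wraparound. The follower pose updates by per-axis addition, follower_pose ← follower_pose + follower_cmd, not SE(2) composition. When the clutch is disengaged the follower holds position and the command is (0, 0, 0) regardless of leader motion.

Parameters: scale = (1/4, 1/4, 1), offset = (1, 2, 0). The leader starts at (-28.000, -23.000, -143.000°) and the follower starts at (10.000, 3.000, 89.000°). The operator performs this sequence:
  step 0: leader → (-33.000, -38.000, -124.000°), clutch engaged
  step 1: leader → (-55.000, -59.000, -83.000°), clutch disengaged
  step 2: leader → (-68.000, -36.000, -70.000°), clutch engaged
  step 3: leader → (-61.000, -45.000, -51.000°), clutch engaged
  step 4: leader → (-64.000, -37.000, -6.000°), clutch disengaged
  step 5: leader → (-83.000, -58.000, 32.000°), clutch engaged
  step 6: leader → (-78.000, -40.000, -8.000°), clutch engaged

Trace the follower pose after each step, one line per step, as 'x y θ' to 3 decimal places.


step 0: Δleader=(-5.000, -15.000, 19.000°), engaged; cmd=(-0.250, -1.750, 19.000°) → follower=(9.750, 1.250, 108.000°)
step 1: Δleader=(-22.000, -21.000, 41.000°), disengaged; cmd=(0,0,0) → follower holds at (9.750, 1.250, 108.000°)
step 2: Δleader=(-13.000, 23.000, 13.000°), engaged; cmd=(-2.250, 7.750, 13.000°) → follower=(7.500, 9.000, 121.000°)
step 3: Δleader=(7.000, -9.000, 19.000°), engaged; cmd=(2.750, -0.250, 19.000°) → follower=(10.250, 8.750, 140.000°)
step 4: Δleader=(-3.000, 8.000, 45.000°), disengaged; cmd=(0,0,0) → follower holds at (10.250, 8.750, 140.000°)
step 5: Δleader=(-19.000, -21.000, 38.000°), engaged; cmd=(-3.750, -3.250, 38.000°) → follower=(6.500, 5.500, 178.000°)
step 6: Δleader=(5.000, 18.000, -40.000°), engaged; cmd=(2.250, 6.500, -40.000°) → follower=(8.750, 12.000, 138.000°)

9.750 1.250 108.000
9.750 1.250 108.000
7.500 9.000 121.000
10.250 8.750 140.000
10.250 8.750 140.000
6.500 5.500 178.000
8.750 12.000 138.000


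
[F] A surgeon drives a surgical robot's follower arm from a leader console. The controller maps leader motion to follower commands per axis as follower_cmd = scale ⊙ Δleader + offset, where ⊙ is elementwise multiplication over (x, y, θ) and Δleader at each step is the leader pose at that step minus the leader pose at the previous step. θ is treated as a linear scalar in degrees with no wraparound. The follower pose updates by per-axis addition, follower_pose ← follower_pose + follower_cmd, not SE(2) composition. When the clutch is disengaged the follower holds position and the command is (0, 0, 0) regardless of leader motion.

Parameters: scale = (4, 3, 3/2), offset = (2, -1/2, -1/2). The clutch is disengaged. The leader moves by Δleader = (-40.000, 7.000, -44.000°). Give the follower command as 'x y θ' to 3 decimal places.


0.000 0.000 0.000

clutch disengaged → follower holds; cmd = (0, 0, 0)


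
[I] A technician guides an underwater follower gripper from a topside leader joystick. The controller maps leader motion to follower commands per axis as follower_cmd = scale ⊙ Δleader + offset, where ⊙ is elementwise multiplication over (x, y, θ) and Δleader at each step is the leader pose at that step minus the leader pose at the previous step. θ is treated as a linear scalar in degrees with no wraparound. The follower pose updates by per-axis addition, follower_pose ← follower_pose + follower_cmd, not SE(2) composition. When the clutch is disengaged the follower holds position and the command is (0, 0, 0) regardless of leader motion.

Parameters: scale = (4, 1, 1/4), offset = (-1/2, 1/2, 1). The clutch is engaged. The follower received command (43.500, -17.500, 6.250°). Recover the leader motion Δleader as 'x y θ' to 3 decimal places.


11.000 -18.000 21.000

axis x: (43.500 − -1/2) / (4) = 11.000
axis y: (-17.500 − 1/2) / (1) = -18.000
axis θ: (6.250 − 1) / (1/4) = 21.000


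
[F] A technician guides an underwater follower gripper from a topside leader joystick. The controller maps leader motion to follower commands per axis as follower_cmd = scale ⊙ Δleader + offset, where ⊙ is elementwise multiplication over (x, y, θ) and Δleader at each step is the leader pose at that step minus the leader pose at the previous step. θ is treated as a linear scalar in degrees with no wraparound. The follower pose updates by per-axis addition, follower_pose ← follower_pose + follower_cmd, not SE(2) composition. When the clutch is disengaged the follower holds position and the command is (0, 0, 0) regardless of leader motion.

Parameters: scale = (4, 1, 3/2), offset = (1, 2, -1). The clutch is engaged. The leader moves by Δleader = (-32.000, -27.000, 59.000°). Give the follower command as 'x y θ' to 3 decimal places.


-127.000 -25.000 87.500

axis x: 4·-32.000 + 1 = -127.000
axis y: 1·-27.000 + 2 = -25.000
axis θ: 3/2·59.000 + -1 = 87.500


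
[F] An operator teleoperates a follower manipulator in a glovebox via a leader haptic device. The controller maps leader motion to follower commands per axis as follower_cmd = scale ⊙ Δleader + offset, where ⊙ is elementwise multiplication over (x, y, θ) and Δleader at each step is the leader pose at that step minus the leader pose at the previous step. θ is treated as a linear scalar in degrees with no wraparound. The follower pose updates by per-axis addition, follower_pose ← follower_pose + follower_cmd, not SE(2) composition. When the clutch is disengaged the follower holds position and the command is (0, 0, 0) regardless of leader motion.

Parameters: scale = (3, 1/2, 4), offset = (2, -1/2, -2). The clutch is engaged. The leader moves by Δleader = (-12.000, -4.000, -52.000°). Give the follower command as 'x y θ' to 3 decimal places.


-34.000 -2.500 -210.000

axis x: 3·-12.000 + 2 = -34.000
axis y: 1/2·-4.000 + -1/2 = -2.500
axis θ: 4·-52.000 + -2 = -210.000


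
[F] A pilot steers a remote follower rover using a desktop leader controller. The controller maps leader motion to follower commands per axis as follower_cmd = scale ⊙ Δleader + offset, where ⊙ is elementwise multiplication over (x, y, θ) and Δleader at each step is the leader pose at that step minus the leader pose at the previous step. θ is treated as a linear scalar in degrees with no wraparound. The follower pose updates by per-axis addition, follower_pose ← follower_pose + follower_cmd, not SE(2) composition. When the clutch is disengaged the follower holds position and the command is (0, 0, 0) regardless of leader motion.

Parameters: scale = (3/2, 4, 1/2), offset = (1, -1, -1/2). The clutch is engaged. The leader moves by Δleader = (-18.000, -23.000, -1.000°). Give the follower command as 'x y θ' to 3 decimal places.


axis x: 3/2·-18.000 + 1 = -26.000
axis y: 4·-23.000 + -1 = -93.000
axis θ: 1/2·-1.000 + -1/2 = -1.000

-26.000 -93.000 -1.000


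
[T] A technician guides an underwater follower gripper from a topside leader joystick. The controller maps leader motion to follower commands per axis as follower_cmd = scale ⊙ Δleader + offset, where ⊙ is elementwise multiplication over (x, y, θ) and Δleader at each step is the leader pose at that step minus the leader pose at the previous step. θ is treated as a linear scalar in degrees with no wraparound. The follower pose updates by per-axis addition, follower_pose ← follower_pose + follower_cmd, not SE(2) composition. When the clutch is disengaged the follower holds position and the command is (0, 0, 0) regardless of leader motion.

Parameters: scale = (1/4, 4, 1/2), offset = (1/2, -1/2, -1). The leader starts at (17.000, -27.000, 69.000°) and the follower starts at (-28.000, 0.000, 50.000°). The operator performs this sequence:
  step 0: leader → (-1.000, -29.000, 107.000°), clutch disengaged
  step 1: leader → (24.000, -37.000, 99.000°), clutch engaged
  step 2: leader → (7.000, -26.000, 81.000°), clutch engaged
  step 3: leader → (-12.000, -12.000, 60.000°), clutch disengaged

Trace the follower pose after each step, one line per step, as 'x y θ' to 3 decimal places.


step 0: Δleader=(-18.000, -2.000, 38.000°), disengaged; cmd=(0,0,0) → follower holds at (-28.000, 0.000, 50.000°)
step 1: Δleader=(25.000, -8.000, -8.000°), engaged; cmd=(6.750, -32.500, -5.000°) → follower=(-21.250, -32.500, 45.000°)
step 2: Δleader=(-17.000, 11.000, -18.000°), engaged; cmd=(-3.750, 43.500, -10.000°) → follower=(-25.000, 11.000, 35.000°)
step 3: Δleader=(-19.000, 14.000, -21.000°), disengaged; cmd=(0,0,0) → follower holds at (-25.000, 11.000, 35.000°)

-28.000 0.000 50.000
-21.250 -32.500 45.000
-25.000 11.000 35.000
-25.000 11.000 35.000


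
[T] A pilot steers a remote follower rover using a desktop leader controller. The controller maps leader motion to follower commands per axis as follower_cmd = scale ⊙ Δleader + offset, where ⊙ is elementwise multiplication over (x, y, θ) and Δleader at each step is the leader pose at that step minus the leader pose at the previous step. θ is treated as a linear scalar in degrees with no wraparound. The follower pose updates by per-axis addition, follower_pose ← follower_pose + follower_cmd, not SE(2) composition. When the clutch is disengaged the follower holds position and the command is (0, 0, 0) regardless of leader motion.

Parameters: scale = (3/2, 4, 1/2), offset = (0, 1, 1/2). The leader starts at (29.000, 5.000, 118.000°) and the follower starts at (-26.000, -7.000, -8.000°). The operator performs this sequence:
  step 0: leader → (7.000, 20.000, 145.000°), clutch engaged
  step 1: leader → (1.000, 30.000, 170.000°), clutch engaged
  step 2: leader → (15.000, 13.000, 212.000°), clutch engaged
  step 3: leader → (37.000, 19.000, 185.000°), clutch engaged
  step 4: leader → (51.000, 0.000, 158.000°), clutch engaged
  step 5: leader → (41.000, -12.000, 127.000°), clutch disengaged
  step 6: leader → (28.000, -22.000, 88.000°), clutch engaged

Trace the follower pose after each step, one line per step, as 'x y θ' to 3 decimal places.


step 0: Δleader=(-22.000, 15.000, 27.000°), engaged; cmd=(-33.000, 61.000, 14.000°) → follower=(-59.000, 54.000, 6.000°)
step 1: Δleader=(-6.000, 10.000, 25.000°), engaged; cmd=(-9.000, 41.000, 13.000°) → follower=(-68.000, 95.000, 19.000°)
step 2: Δleader=(14.000, -17.000, 42.000°), engaged; cmd=(21.000, -67.000, 21.500°) → follower=(-47.000, 28.000, 40.500°)
step 3: Δleader=(22.000, 6.000, -27.000°), engaged; cmd=(33.000, 25.000, -13.000°) → follower=(-14.000, 53.000, 27.500°)
step 4: Δleader=(14.000, -19.000, -27.000°), engaged; cmd=(21.000, -75.000, -13.000°) → follower=(7.000, -22.000, 14.500°)
step 5: Δleader=(-10.000, -12.000, -31.000°), disengaged; cmd=(0,0,0) → follower holds at (7.000, -22.000, 14.500°)
step 6: Δleader=(-13.000, -10.000, -39.000°), engaged; cmd=(-19.500, -39.000, -19.000°) → follower=(-12.500, -61.000, -4.500°)

-59.000 54.000 6.000
-68.000 95.000 19.000
-47.000 28.000 40.500
-14.000 53.000 27.500
7.000 -22.000 14.500
7.000 -22.000 14.500
-12.500 -61.000 -4.500


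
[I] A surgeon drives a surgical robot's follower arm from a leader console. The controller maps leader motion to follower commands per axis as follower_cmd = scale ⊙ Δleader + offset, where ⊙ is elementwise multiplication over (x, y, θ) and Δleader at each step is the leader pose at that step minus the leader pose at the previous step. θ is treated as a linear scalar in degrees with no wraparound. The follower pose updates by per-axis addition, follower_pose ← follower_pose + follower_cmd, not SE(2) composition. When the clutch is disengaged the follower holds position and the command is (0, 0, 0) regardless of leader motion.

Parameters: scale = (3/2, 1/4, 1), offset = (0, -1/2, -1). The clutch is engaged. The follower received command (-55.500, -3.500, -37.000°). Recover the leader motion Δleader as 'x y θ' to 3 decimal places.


-37.000 -12.000 -36.000

axis x: (-55.500 − 0) / (3/2) = -37.000
axis y: (-3.500 − -1/2) / (1/4) = -12.000
axis θ: (-37.000 − -1) / (1) = -36.000


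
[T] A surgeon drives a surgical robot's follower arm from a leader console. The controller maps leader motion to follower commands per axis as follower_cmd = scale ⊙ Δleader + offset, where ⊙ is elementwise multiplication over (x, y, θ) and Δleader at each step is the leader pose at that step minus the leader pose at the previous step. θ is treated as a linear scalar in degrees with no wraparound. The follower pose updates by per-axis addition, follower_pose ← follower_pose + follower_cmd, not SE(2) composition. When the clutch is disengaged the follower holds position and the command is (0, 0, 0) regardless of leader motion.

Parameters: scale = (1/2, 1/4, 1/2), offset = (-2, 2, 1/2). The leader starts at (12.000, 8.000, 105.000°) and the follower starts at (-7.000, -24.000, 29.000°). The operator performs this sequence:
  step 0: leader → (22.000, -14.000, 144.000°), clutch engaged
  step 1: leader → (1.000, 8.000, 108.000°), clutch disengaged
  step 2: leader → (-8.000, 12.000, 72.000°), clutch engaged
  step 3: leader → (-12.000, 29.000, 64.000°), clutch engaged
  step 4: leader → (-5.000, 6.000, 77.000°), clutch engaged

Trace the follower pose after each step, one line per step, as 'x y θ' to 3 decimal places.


-4.000 -27.500 49.000
-4.000 -27.500 49.000
-10.500 -24.500 31.500
-14.500 -18.250 28.000
-13.000 -22.000 35.000

step 0: Δleader=(10.000, -22.000, 39.000°), engaged; cmd=(3.000, -3.500, 20.000°) → follower=(-4.000, -27.500, 49.000°)
step 1: Δleader=(-21.000, 22.000, -36.000°), disengaged; cmd=(0,0,0) → follower holds at (-4.000, -27.500, 49.000°)
step 2: Δleader=(-9.000, 4.000, -36.000°), engaged; cmd=(-6.500, 3.000, -17.500°) → follower=(-10.500, -24.500, 31.500°)
step 3: Δleader=(-4.000, 17.000, -8.000°), engaged; cmd=(-4.000, 6.250, -3.500°) → follower=(-14.500, -18.250, 28.000°)
step 4: Δleader=(7.000, -23.000, 13.000°), engaged; cmd=(1.500, -3.750, 7.000°) → follower=(-13.000, -22.000, 35.000°)


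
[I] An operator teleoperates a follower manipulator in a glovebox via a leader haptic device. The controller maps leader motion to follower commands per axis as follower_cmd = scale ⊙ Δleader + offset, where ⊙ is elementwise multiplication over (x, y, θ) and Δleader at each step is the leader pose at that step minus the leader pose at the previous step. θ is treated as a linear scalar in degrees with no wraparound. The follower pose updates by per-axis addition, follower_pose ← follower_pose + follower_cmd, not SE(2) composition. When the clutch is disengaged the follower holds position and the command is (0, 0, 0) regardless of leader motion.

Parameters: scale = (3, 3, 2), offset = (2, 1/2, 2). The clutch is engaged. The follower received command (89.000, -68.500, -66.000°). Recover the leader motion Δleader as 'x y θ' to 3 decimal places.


29.000 -23.000 -34.000

axis x: (89.000 − 2) / (3) = 29.000
axis y: (-68.500 − 1/2) / (3) = -23.000
axis θ: (-66.000 − 2) / (2) = -34.000


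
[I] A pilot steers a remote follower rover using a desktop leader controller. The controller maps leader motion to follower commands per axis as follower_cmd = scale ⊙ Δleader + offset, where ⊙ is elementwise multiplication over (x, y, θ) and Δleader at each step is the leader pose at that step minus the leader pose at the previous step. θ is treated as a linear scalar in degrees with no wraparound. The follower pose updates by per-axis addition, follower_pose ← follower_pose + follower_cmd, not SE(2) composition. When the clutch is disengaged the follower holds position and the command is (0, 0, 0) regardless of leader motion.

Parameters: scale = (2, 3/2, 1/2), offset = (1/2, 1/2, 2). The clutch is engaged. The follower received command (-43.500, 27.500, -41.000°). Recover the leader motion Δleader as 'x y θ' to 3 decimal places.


-22.000 18.000 -86.000

axis x: (-43.500 − 1/2) / (2) = -22.000
axis y: (27.500 − 1/2) / (3/2) = 18.000
axis θ: (-41.000 − 2) / (1/2) = -86.000


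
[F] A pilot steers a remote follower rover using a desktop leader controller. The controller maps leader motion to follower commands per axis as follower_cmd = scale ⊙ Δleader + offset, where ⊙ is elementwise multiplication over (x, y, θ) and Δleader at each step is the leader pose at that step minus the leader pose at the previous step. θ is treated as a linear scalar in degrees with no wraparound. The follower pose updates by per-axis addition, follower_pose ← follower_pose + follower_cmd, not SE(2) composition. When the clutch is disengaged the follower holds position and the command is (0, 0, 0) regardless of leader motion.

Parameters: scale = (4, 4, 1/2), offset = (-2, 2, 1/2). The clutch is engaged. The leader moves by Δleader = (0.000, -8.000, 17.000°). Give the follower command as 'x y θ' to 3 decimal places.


-2.000 -30.000 9.000

axis x: 4·0.000 + -2 = -2.000
axis y: 4·-8.000 + 2 = -30.000
axis θ: 1/2·17.000 + 1/2 = 9.000


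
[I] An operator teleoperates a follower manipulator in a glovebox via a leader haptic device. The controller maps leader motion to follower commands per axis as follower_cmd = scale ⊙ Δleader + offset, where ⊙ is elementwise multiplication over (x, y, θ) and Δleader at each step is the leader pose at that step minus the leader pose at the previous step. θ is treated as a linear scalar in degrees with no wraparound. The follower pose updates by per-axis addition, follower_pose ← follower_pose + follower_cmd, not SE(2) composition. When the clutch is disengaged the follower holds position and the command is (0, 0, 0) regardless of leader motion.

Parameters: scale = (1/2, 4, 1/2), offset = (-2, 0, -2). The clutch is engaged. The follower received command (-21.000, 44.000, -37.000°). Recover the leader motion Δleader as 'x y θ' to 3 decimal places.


axis x: (-21.000 − -2) / (1/2) = -38.000
axis y: (44.000 − 0) / (4) = 11.000
axis θ: (-37.000 − -2) / (1/2) = -70.000

-38.000 11.000 -70.000


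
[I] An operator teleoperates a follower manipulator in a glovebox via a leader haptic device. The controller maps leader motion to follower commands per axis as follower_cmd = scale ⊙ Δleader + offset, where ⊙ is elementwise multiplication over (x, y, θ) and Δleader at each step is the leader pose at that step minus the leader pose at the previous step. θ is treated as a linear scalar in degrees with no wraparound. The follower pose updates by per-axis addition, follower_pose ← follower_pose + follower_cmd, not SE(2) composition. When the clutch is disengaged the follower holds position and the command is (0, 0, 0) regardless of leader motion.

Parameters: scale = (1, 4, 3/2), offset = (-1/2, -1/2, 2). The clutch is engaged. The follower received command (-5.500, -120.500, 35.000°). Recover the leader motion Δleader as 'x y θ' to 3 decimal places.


-5.000 -30.000 22.000

axis x: (-5.500 − -1/2) / (1) = -5.000
axis y: (-120.500 − -1/2) / (4) = -30.000
axis θ: (35.000 − 2) / (3/2) = 22.000


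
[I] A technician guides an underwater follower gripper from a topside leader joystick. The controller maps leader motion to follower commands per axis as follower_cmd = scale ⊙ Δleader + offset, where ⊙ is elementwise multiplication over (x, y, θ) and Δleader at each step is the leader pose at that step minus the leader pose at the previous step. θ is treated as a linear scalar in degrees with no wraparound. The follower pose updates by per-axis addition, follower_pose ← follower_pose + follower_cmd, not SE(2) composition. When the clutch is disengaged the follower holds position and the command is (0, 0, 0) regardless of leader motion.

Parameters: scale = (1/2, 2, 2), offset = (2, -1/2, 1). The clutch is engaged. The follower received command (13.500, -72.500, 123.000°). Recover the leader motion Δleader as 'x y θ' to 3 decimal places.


23.000 -36.000 61.000

axis x: (13.500 − 2) / (1/2) = 23.000
axis y: (-72.500 − -1/2) / (2) = -36.000
axis θ: (123.000 − 1) / (2) = 61.000


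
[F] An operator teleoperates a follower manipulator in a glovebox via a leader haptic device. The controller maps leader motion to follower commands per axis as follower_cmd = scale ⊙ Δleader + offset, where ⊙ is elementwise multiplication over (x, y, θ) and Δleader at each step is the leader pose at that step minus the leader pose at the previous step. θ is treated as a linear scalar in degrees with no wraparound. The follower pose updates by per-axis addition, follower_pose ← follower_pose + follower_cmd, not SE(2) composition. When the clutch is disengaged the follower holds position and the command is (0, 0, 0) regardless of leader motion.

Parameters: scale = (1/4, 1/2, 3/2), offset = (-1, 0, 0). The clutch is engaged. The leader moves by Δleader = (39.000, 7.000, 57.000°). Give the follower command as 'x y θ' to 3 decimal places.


8.750 3.500 85.500

axis x: 1/4·39.000 + -1 = 8.750
axis y: 1/2·7.000 + 0 = 3.500
axis θ: 3/2·57.000 + 0 = 85.500


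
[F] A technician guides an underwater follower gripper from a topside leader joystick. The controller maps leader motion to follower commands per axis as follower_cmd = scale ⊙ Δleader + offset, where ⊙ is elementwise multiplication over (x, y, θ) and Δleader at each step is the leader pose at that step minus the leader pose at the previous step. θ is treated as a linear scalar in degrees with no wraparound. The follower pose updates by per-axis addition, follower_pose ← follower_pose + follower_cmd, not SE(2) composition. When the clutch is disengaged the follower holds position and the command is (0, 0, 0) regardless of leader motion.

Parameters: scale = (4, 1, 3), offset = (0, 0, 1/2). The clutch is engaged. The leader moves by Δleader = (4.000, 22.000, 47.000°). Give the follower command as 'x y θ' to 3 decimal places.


16.000 22.000 141.500

axis x: 4·4.000 + 0 = 16.000
axis y: 1·22.000 + 0 = 22.000
axis θ: 3·47.000 + 1/2 = 141.500


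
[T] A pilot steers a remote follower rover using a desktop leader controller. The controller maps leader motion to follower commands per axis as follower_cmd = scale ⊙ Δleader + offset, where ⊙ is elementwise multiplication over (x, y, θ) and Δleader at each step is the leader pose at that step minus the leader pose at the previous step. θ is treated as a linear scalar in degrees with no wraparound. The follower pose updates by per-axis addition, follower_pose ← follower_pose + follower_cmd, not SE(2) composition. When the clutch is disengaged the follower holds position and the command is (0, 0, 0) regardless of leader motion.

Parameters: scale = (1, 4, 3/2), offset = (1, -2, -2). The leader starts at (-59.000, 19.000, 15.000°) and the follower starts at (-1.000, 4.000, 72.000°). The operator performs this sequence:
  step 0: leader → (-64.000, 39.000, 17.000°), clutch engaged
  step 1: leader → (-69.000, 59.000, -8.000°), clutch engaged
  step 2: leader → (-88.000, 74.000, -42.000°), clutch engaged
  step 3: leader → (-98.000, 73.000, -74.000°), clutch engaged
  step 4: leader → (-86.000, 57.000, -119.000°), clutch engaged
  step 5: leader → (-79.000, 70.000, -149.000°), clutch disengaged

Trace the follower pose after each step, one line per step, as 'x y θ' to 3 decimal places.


step 0: Δleader=(-5.000, 20.000, 2.000°), engaged; cmd=(-4.000, 78.000, 1.000°) → follower=(-5.000, 82.000, 73.000°)
step 1: Δleader=(-5.000, 20.000, -25.000°), engaged; cmd=(-4.000, 78.000, -39.500°) → follower=(-9.000, 160.000, 33.500°)
step 2: Δleader=(-19.000, 15.000, -34.000°), engaged; cmd=(-18.000, 58.000, -53.000°) → follower=(-27.000, 218.000, -19.500°)
step 3: Δleader=(-10.000, -1.000, -32.000°), engaged; cmd=(-9.000, -6.000, -50.000°) → follower=(-36.000, 212.000, -69.500°)
step 4: Δleader=(12.000, -16.000, -45.000°), engaged; cmd=(13.000, -66.000, -69.500°) → follower=(-23.000, 146.000, -139.000°)
step 5: Δleader=(7.000, 13.000, -30.000°), disengaged; cmd=(0,0,0) → follower holds at (-23.000, 146.000, -139.000°)

-5.000 82.000 73.000
-9.000 160.000 33.500
-27.000 218.000 -19.500
-36.000 212.000 -69.500
-23.000 146.000 -139.000
-23.000 146.000 -139.000


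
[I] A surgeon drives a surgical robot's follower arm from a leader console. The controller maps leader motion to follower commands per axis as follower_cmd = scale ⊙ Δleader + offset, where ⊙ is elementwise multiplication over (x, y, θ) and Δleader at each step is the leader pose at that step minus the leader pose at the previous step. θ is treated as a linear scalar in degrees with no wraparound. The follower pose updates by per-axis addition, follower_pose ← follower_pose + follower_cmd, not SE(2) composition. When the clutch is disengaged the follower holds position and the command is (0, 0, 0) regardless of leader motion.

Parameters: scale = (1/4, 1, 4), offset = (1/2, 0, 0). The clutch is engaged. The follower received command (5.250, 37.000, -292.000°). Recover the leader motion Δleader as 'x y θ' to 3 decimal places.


axis x: (5.250 − 1/2) / (1/4) = 19.000
axis y: (37.000 − 0) / (1) = 37.000
axis θ: (-292.000 − 0) / (4) = -73.000

19.000 37.000 -73.000


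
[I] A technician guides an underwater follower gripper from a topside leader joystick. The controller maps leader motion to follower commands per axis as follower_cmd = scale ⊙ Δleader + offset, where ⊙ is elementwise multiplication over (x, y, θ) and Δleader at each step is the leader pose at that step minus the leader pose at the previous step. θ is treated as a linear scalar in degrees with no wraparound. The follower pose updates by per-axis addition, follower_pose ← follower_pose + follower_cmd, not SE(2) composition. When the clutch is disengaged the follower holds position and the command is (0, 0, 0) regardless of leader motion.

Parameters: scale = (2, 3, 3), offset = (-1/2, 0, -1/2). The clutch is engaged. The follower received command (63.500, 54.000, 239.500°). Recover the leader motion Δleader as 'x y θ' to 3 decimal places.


axis x: (63.500 − -1/2) / (2) = 32.000
axis y: (54.000 − 0) / (3) = 18.000
axis θ: (239.500 − -1/2) / (3) = 80.000

32.000 18.000 80.000


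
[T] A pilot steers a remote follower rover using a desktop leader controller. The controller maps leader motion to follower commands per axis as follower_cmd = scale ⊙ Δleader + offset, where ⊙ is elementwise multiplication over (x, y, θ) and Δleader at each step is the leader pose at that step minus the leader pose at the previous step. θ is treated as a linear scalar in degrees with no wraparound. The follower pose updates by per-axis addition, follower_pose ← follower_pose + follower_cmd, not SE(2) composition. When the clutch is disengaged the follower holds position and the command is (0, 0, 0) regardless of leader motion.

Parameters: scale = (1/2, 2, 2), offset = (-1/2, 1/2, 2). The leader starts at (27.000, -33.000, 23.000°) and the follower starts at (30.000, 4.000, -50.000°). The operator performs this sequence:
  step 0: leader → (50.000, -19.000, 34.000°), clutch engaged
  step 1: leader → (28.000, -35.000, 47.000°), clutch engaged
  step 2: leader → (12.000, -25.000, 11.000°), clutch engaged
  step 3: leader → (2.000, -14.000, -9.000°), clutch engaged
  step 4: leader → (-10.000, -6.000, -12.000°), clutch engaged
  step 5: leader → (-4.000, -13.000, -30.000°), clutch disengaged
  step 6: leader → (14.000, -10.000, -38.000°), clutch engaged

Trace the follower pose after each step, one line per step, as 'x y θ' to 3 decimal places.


41.000 32.500 -26.000
29.500 1.000 2.000
21.000 21.500 -68.000
15.500 44.000 -106.000
9.000 60.500 -110.000
9.000 60.500 -110.000
17.500 67.000 -124.000

step 0: Δleader=(23.000, 14.000, 11.000°), engaged; cmd=(11.000, 28.500, 24.000°) → follower=(41.000, 32.500, -26.000°)
step 1: Δleader=(-22.000, -16.000, 13.000°), engaged; cmd=(-11.500, -31.500, 28.000°) → follower=(29.500, 1.000, 2.000°)
step 2: Δleader=(-16.000, 10.000, -36.000°), engaged; cmd=(-8.500, 20.500, -70.000°) → follower=(21.000, 21.500, -68.000°)
step 3: Δleader=(-10.000, 11.000, -20.000°), engaged; cmd=(-5.500, 22.500, -38.000°) → follower=(15.500, 44.000, -106.000°)
step 4: Δleader=(-12.000, 8.000, -3.000°), engaged; cmd=(-6.500, 16.500, -4.000°) → follower=(9.000, 60.500, -110.000°)
step 5: Δleader=(6.000, -7.000, -18.000°), disengaged; cmd=(0,0,0) → follower holds at (9.000, 60.500, -110.000°)
step 6: Δleader=(18.000, 3.000, -8.000°), engaged; cmd=(8.500, 6.500, -14.000°) → follower=(17.500, 67.000, -124.000°)


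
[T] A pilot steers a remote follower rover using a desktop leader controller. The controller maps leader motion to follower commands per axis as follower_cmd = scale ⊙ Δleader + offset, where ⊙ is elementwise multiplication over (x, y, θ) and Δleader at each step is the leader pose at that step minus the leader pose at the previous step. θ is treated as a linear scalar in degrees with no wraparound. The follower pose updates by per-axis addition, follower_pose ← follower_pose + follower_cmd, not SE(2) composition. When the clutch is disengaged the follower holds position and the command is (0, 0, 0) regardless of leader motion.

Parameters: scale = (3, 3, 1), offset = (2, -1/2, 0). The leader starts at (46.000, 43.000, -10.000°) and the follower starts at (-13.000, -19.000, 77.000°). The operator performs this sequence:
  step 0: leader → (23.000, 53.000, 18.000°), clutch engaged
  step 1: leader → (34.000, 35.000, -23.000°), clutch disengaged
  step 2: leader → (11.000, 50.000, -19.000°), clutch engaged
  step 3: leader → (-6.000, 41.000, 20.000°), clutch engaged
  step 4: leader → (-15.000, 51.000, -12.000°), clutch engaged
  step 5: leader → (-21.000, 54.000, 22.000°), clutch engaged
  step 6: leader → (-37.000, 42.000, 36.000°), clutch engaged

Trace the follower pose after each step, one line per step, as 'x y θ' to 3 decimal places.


-80.000 10.500 105.000
-80.000 10.500 105.000
-147.000 55.000 109.000
-196.000 27.500 148.000
-221.000 57.000 116.000
-237.000 65.500 150.000
-283.000 29.000 164.000

step 0: Δleader=(-23.000, 10.000, 28.000°), engaged; cmd=(-67.000, 29.500, 28.000°) → follower=(-80.000, 10.500, 105.000°)
step 1: Δleader=(11.000, -18.000, -41.000°), disengaged; cmd=(0,0,0) → follower holds at (-80.000, 10.500, 105.000°)
step 2: Δleader=(-23.000, 15.000, 4.000°), engaged; cmd=(-67.000, 44.500, 4.000°) → follower=(-147.000, 55.000, 109.000°)
step 3: Δleader=(-17.000, -9.000, 39.000°), engaged; cmd=(-49.000, -27.500, 39.000°) → follower=(-196.000, 27.500, 148.000°)
step 4: Δleader=(-9.000, 10.000, -32.000°), engaged; cmd=(-25.000, 29.500, -32.000°) → follower=(-221.000, 57.000, 116.000°)
step 5: Δleader=(-6.000, 3.000, 34.000°), engaged; cmd=(-16.000, 8.500, 34.000°) → follower=(-237.000, 65.500, 150.000°)
step 6: Δleader=(-16.000, -12.000, 14.000°), engaged; cmd=(-46.000, -36.500, 14.000°) → follower=(-283.000, 29.000, 164.000°)


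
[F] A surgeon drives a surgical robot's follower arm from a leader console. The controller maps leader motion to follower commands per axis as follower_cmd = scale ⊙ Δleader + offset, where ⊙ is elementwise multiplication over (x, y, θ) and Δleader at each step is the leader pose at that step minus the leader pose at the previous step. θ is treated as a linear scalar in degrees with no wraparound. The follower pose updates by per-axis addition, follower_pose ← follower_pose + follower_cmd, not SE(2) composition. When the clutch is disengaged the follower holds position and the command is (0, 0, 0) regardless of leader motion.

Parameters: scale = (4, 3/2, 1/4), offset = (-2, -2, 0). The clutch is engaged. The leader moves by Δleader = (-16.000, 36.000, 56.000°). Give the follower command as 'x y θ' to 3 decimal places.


-66.000 52.000 14.000

axis x: 4·-16.000 + -2 = -66.000
axis y: 3/2·36.000 + -2 = 52.000
axis θ: 1/4·56.000 + 0 = 14.000


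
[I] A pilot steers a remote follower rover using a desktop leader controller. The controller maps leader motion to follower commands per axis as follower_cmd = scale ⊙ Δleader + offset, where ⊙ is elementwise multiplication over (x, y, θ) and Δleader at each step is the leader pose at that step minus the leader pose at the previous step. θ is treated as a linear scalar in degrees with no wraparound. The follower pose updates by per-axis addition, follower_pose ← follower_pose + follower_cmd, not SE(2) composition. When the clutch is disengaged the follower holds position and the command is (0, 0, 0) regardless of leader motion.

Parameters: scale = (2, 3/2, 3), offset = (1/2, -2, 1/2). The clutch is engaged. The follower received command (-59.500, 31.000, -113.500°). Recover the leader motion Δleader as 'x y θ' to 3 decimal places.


axis x: (-59.500 − 1/2) / (2) = -30.000
axis y: (31.000 − -2) / (3/2) = 22.000
axis θ: (-113.500 − 1/2) / (3) = -38.000

-30.000 22.000 -38.000


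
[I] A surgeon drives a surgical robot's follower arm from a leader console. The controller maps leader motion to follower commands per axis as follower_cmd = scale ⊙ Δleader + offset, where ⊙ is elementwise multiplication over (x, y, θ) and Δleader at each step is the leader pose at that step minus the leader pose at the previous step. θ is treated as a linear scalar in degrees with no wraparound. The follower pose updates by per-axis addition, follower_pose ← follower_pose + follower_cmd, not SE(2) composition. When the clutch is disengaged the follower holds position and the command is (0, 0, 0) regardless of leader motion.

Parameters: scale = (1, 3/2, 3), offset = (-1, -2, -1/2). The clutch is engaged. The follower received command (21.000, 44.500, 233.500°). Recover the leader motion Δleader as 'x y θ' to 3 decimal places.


axis x: (21.000 − -1) / (1) = 22.000
axis y: (44.500 − -2) / (3/2) = 31.000
axis θ: (233.500 − -1/2) / (3) = 78.000

22.000 31.000 78.000


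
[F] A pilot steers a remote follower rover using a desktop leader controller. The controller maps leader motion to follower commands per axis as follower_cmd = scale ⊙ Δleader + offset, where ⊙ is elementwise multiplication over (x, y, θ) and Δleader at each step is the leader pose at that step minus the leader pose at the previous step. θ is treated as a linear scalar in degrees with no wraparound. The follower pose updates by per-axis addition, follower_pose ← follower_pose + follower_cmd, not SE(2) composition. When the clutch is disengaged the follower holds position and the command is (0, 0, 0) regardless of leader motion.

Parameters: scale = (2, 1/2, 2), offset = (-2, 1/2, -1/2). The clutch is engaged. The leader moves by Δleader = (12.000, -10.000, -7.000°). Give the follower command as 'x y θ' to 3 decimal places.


axis x: 2·12.000 + -2 = 22.000
axis y: 1/2·-10.000 + 1/2 = -4.500
axis θ: 2·-7.000 + -1/2 = -14.500

22.000 -4.500 -14.500


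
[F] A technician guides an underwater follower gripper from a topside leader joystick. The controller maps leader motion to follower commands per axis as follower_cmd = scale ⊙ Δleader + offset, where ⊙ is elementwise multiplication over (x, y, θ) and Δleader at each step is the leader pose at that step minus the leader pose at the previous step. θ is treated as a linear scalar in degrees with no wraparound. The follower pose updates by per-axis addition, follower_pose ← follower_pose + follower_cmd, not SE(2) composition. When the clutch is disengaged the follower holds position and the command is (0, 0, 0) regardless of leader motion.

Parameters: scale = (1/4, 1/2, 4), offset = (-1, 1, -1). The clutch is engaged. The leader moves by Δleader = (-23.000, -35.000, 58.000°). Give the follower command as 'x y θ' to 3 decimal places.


axis x: 1/4·-23.000 + -1 = -6.750
axis y: 1/2·-35.000 + 1 = -16.500
axis θ: 4·58.000 + -1 = 231.000

-6.750 -16.500 231.000


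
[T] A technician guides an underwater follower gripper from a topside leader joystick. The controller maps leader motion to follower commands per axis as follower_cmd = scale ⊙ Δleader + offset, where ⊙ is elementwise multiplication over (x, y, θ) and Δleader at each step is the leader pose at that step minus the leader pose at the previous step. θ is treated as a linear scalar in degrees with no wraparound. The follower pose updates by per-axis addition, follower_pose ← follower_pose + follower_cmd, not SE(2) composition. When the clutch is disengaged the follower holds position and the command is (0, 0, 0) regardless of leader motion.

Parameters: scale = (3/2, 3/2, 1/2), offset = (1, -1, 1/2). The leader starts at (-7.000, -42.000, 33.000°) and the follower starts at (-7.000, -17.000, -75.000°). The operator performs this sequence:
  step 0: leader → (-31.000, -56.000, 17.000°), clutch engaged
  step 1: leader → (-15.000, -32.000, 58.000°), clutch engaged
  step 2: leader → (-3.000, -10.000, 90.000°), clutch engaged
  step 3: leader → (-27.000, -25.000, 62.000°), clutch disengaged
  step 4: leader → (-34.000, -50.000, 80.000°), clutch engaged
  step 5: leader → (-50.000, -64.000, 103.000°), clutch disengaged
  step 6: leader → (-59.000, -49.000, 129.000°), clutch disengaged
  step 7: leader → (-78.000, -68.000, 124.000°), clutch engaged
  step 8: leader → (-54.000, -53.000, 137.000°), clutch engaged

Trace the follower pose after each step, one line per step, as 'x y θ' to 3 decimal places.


-42.000 -39.000 -82.500
-17.000 -4.000 -61.500
2.000 28.000 -45.000
2.000 28.000 -45.000
-7.500 -10.500 -35.500
-7.500 -10.500 -35.500
-7.500 -10.500 -35.500
-35.000 -40.000 -37.500
2.000 -18.500 -30.500

step 0: Δleader=(-24.000, -14.000, -16.000°), engaged; cmd=(-35.000, -22.000, -7.500°) → follower=(-42.000, -39.000, -82.500°)
step 1: Δleader=(16.000, 24.000, 41.000°), engaged; cmd=(25.000, 35.000, 21.000°) → follower=(-17.000, -4.000, -61.500°)
step 2: Δleader=(12.000, 22.000, 32.000°), engaged; cmd=(19.000, 32.000, 16.500°) → follower=(2.000, 28.000, -45.000°)
step 3: Δleader=(-24.000, -15.000, -28.000°), disengaged; cmd=(0,0,0) → follower holds at (2.000, 28.000, -45.000°)
step 4: Δleader=(-7.000, -25.000, 18.000°), engaged; cmd=(-9.500, -38.500, 9.500°) → follower=(-7.500, -10.500, -35.500°)
step 5: Δleader=(-16.000, -14.000, 23.000°), disengaged; cmd=(0,0,0) → follower holds at (-7.500, -10.500, -35.500°)
step 6: Δleader=(-9.000, 15.000, 26.000°), disengaged; cmd=(0,0,0) → follower holds at (-7.500, -10.500, -35.500°)
step 7: Δleader=(-19.000, -19.000, -5.000°), engaged; cmd=(-27.500, -29.500, -2.000°) → follower=(-35.000, -40.000, -37.500°)
step 8: Δleader=(24.000, 15.000, 13.000°), engaged; cmd=(37.000, 21.500, 7.000°) → follower=(2.000, -18.500, -30.500°)


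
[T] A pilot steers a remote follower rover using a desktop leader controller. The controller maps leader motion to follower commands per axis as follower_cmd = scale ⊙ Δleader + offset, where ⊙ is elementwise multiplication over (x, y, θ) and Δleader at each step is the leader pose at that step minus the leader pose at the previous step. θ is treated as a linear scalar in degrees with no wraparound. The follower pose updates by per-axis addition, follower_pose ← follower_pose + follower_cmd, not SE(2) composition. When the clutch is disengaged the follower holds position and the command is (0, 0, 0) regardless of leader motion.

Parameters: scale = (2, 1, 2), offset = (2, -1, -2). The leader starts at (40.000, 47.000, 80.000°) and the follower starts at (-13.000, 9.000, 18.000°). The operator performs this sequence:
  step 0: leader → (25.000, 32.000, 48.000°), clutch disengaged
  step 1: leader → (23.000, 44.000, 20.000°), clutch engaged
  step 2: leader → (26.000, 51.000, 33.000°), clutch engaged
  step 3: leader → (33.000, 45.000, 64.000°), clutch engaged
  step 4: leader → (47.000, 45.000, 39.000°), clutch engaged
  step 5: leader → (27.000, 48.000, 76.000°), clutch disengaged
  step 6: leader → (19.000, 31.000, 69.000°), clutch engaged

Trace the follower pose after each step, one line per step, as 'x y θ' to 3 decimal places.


step 0: Δleader=(-15.000, -15.000, -32.000°), disengaged; cmd=(0,0,0) → follower holds at (-13.000, 9.000, 18.000°)
step 1: Δleader=(-2.000, 12.000, -28.000°), engaged; cmd=(-2.000, 11.000, -58.000°) → follower=(-15.000, 20.000, -40.000°)
step 2: Δleader=(3.000, 7.000, 13.000°), engaged; cmd=(8.000, 6.000, 24.000°) → follower=(-7.000, 26.000, -16.000°)
step 3: Δleader=(7.000, -6.000, 31.000°), engaged; cmd=(16.000, -7.000, 60.000°) → follower=(9.000, 19.000, 44.000°)
step 4: Δleader=(14.000, 0.000, -25.000°), engaged; cmd=(30.000, -1.000, -52.000°) → follower=(39.000, 18.000, -8.000°)
step 5: Δleader=(-20.000, 3.000, 37.000°), disengaged; cmd=(0,0,0) → follower holds at (39.000, 18.000, -8.000°)
step 6: Δleader=(-8.000, -17.000, -7.000°), engaged; cmd=(-14.000, -18.000, -16.000°) → follower=(25.000, 0.000, -24.000°)

-13.000 9.000 18.000
-15.000 20.000 -40.000
-7.000 26.000 -16.000
9.000 19.000 44.000
39.000 18.000 -8.000
39.000 18.000 -8.000
25.000 0.000 -24.000
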